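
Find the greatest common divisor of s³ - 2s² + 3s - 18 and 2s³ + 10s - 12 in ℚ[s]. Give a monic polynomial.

Apply the Euclidean algorithm:
  s³ - 2s² + 3s - 18 = (1/2)(2s³ + 10s - 12) + (-2s² - 2s - 12)
  2s³ + 10s - 12 = (-s + 1)(-2s² - 2s - 12) + (0)
Last nonzero remainder: -2s² - 2s - 12. Dividing through by -2 gives the monic gcd s² + s + 6.

s² + s + 6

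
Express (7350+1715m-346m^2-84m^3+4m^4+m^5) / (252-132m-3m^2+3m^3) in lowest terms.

By polynomial division,
  m^5+4m^4-84m^3-346m^2+1715m+7350 = ((1/3)m^2+(5/3)m-35/3)(3m^3-3m^2-132m+252) + (-245m^2-245m+10290)
  3m^3-3m^2-132m+252 = (-(3/245)m+6/245)(-245m^2-245m+10290) + (0)
Last nonzero remainder: -245m^2-245m+10290. Dividing through by -245 gives the monic gcd m^2+m-42.
Cancel m^2+m-42 from numerator and denominator to get the reduced form.

(-175-45m+3m^2+m^3)/(-6+3m)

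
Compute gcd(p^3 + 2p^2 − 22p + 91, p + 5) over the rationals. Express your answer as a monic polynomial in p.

1

Repeated division with remainder:
  p^3 + 2p^2 − 22p + 91 = (p^2 − 3p − 7)(p + 5) + (126)
  p + 5 = ((1/126)p + 5/126)(126) + (0)
The last nonzero remainder is the constant 126, so the polynomials are coprime and gcd = 1.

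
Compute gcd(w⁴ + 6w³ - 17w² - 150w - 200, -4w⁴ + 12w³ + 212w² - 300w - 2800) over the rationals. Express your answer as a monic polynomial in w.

By polynomial division,
  w⁴ + 6w³ - 17w² - 150w - 200 = (-1/4)(-4w⁴ + 12w³ + 212w² - 300w - 2800) + (9w³ + 36w² - 225w - 900)
  -4w⁴ + 12w³ + 212w² - 300w - 2800 = (-(4/9)w + 28/9)(9w³ + 36w² - 225w - 900) + (0)
Last nonzero remainder: 9w³ + 36w² - 225w - 900. Dividing through by 9 gives the monic gcd w³ + 4w² - 25w - 100.

w³ + 4w² - 25w - 100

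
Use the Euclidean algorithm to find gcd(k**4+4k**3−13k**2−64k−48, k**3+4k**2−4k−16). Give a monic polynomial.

Apply the Euclidean algorithm:
  k**4+4k**3−13k**2−64k−48 = (k)(k**3+4k**2−4k−16) + (−9k**2−48k−48)
  k**3+4k**2−4k−16 = (−(1/9)k+4/27)(−9k**2−48k−48) + (−(20/9)k−80/9)
  −9k**2−48k−48 = ((81/20)k+27/5)(−(20/9)k−80/9) + (0)
Last nonzero remainder: −(20/9)k−80/9. Dividing through by −20/9 gives the monic gcd k+4.

k+4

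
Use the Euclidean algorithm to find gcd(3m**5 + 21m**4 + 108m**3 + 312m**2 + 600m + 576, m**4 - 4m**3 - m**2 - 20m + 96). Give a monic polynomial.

m**2 + 3m + 8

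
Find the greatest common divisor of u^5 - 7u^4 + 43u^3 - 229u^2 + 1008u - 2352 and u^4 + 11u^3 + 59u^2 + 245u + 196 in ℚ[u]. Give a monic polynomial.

u^2 + 3u + 28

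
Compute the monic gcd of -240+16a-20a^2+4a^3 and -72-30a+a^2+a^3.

-6+a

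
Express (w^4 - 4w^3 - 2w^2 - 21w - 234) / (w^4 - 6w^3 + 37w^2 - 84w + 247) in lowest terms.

(w^2 - 3w - 18)/(w^2 - 5w + 19)

Repeated division with remainder:
  w^4 - 4w^3 - 2w^2 - 21w - 234 = (w^4 - 6w^3 + 37w^2 - 84w + 247) + (2w^3 - 39w^2 + 63w - 481)
  w^4 - 6w^3 + 37w^2 - 84w + 247 = ((1/2)w + 27/4)(2w^3 - 39w^2 + 63w - 481) + ((1075/4)w^2 - (1075/4)w + 13975/4)
  2w^3 - 39w^2 + 63w - 481 = ((8/1075)w - 148/1075)((1075/4)w^2 - (1075/4)w + 13975/4) + (0)
Last nonzero remainder: (1075/4)w^2 - (1075/4)w + 13975/4. Dividing through by 1075/4 gives the monic gcd w^2 - w + 13.
Cancel w^2 - w + 13 from numerator and denominator to get the reduced form.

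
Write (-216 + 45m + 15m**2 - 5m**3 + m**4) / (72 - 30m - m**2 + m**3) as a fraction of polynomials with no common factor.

(72 + 9m - 2m**2 + m**3)/(-24 + 2m + m**2)

Apply the Euclidean algorithm:
  m**4 - 5m**3 + 15m**2 + 45m - 216 = (m - 4)(m**3 - m**2 - 30m + 72) + (41m**2 - 147m + 72)
  m**3 - m**2 - 30m + 72 = ((1/41)m + 106/1681)(41m**2 - 147m + 72) + (-(37800/1681)m + 113400/1681)
  41m**2 - 147m + 72 = (-(68921/37800)m + 1681/1575)(-(37800/1681)m + 113400/1681) + (0)
Last nonzero remainder: -(37800/1681)m + 113400/1681. Dividing through by -37800/1681 gives the monic gcd m - 3.
Cancel m - 3 from numerator and denominator to get the reduced form.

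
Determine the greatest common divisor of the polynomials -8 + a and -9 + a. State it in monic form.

1

By polynomial division,
  a - 8 = (a - 9) + (1)
  a - 9 = (a - 9)(1) + (0)
The last nonzero remainder is the constant 1, so the polynomials are coprime and gcd = 1.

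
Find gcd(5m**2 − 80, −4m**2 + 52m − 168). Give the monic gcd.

By polynomial division,
  5m**2 − 80 = (−5/4)(−4m**2 + 52m − 168) + (65m − 290)
  −4m**2 + 52m − 168 = (−(4/65)m + 444/845)(65m − 290) + (−2640/169)
  65m − 290 = (−(2197/528)m + 4901/264)(−2640/169) + (0)
The last nonzero remainder is the constant −2640/169, so the polynomials are coprime and gcd = 1.

1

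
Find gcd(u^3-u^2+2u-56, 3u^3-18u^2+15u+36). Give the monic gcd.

u-4

Repeated division with remainder:
  u^3-u^2+2u-56 = (1/3)(3u^3-18u^2+15u+36) + (5u^2-3u-68)
  3u^3-18u^2+15u+36 = ((3/5)u-81/25)(5u^2-3u-68) + ((1152/25)u-4608/25)
  5u^2-3u-68 = ((125/1152)u+425/1152)((1152/25)u-4608/25) + (0)
Last nonzero remainder: (1152/25)u-4608/25. Dividing through by 1152/25 gives the monic gcd u-4.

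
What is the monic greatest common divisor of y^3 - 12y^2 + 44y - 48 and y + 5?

1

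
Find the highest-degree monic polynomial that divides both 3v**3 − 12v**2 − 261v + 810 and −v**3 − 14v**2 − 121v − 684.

v + 9

By polynomial division,
  3v**3 − 12v**2 − 261v + 810 = (−3)(−v**3 − 14v**2 − 121v − 684) + (−54v**2 − 624v − 1242)
  −v**3 − 14v**2 − 121v − 684 = ((1/54)v + 11/243)(−54v**2 − 624v − 1242) + (−(5650/81)v − 5650/9)
  −54v**2 − 624v − 1242 = ((2187/2825)v + 5589/2825)(−(5650/81)v − 5650/9) + (0)
Last nonzero remainder: −(5650/81)v − 5650/9. Dividing through by −5650/81 gives the monic gcd v + 9.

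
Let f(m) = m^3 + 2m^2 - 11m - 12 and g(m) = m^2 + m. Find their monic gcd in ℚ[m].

Apply the Euclidean algorithm:
  m^3 + 2m^2 - 11m - 12 = (m + 1)(m^2 + m) + (-12m - 12)
  m^2 + m = (-(1/12)m)(-12m - 12) + (0)
Last nonzero remainder: -12m - 12. Dividing through by -12 gives the monic gcd m + 1.

m + 1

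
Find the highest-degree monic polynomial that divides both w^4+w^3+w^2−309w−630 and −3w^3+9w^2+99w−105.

w−7

Euclidean algorithm in ℚ[w]:
  w^4+w^3+w^2−309w−630 = (−(1/3)w−4/3)(−3w^3+9w^2+99w−105) + (46w^2−212w−770)
  −3w^3+9w^2+99w−105 = (−(3/46)w−111/1058)(46w^2−212w−770) + ((14040/529)w−98280/529)
  46w^2−212w−770 = ((12167/7020)w+5819/1404)((14040/529)w−98280/529) + (0)
Last nonzero remainder: (14040/529)w−98280/529. Dividing through by 14040/529 gives the monic gcd w−7.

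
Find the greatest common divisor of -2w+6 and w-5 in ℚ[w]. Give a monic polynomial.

Euclidean algorithm in ℚ[w]:
  -2w+6 = (-2)(w-5) + (-4)
  w-5 = (-(1/4)w+5/4)(-4) + (0)
The last nonzero remainder is the constant -4, so the polynomials are coprime and gcd = 1.

1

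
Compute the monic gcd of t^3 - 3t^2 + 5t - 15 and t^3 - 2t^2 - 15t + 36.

t - 3

By polynomial division,
  t^3 - 3t^2 + 5t - 15 = (t^3 - 2t^2 - 15t + 36) + (-t^2 + 20t - 51)
  t^3 - 2t^2 - 15t + 36 = (-t - 18)(-t^2 + 20t - 51) + (294t - 882)
  -t^2 + 20t - 51 = (-(1/294)t + 17/294)(294t - 882) + (0)
Last nonzero remainder: 294t - 882. Dividing through by 294 gives the monic gcd t - 3.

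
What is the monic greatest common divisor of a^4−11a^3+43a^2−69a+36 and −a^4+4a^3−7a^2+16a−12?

a^2−4a+3

By polynomial division,
  a^4−11a^3+43a^2−69a+36 = (−1)(−a^4+4a^3−7a^2+16a−12) + (−7a^3+36a^2−53a+24)
  −a^4+4a^3−7a^2+16a−12 = ((1/7)a+8/49)(−7a^3+36a^2−53a+24) + (−(260/49)a^2+(1040/49)a−780/49)
  −7a^3+36a^2−53a+24 = ((343/260)a−98/65)(−(260/49)a^2+(1040/49)a−780/49) + (0)
Last nonzero remainder: −(260/49)a^2+(1040/49)a−780/49. Dividing through by −260/49 gives the monic gcd a^2−4a+3.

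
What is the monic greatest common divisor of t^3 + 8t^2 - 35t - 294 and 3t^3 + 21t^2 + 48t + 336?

t + 7

Repeated division with remainder:
  t^3 + 8t^2 - 35t - 294 = (1/3)(3t^3 + 21t^2 + 48t + 336) + (t^2 - 51t - 406)
  3t^3 + 21t^2 + 48t + 336 = (3t + 174)(t^2 - 51t - 406) + (10140t + 70980)
  t^2 - 51t - 406 = ((1/10140)t - 29/5070)(10140t + 70980) + (0)
Last nonzero remainder: 10140t + 70980. Dividing through by 10140 gives the monic gcd t + 7.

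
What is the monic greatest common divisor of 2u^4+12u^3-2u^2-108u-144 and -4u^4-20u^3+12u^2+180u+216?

Repeated division with remainder:
  2u^4+12u^3-2u^2-108u-144 = (-1/2)(-4u^4-20u^3+12u^2+180u+216) + (2u^3+4u^2-18u-36)
  -4u^4-20u^3+12u^2+180u+216 = (-2u-6)(2u^3+4u^2-18u-36) + (0)
Last nonzero remainder: 2u^3+4u^2-18u-36. Dividing through by 2 gives the monic gcd u^3+2u^2-9u-18.

u^3+2u^2-9u-18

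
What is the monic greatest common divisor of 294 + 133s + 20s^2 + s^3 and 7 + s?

7 + s

Repeated division with remainder:
  s^3 + 20s^2 + 133s + 294 = (s^2 + 13s + 42)(s + 7) + (0)
The last nonzero remainder s + 7 is already monic.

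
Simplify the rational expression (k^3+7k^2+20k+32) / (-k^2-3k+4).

(-k^2-3k-8)/(k-1)

Repeated division with remainder:
  k^3+7k^2+20k+32 = (-k-4)(-k^2-3k+4) + (12k+48)
  -k^2-3k+4 = (-(1/12)k+1/12)(12k+48) + (0)
Last nonzero remainder: 12k+48. Dividing through by 12 gives the monic gcd k+4.
Cancel k+4 from numerator and denominator to get the reduced form.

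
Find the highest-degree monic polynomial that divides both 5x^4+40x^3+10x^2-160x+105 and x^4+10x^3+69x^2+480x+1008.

Repeated division with remainder:
  5x^4+40x^3+10x^2-160x+105 = (5)(x^4+10x^3+69x^2+480x+1008) + (-10x^3-335x^2-2560x-4935)
  x^4+10x^3+69x^2+480x+1008 = (-(1/10)x+47/20)(-10x^3-335x^2-2560x-4935) + ((2401/4)x^2+(12005/2)x+50421/4)
  -10x^3-335x^2-2560x-4935 = (-(40/2401)x-940/2401)((2401/4)x^2+(12005/2)x+50421/4) + (0)
Last nonzero remainder: (2401/4)x^2+(12005/2)x+50421/4. Dividing through by 2401/4 gives the monic gcd x^2+10x+21.

x^2+10x+21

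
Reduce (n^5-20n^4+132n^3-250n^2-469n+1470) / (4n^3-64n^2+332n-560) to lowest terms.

Euclidean algorithm in ℚ[n]:
  n^5-20n^4+132n^3-250n^2-469n+1470 = ((1/4)n^2-n-15/4)(4n^3-64n^2+332n-560) + (-18n^2+216n-630)
  4n^3-64n^2+332n-560 = (-(2/9)n+8/9)(-18n^2+216n-630) + (0)
Last nonzero remainder: -18n^2+216n-630. Dividing through by -18 gives the monic gcd n^2-12n+35.
Cancel n^2-12n+35 from numerator and denominator to get the reduced form.

(n^3-8n^2+n+42)/(4n-16)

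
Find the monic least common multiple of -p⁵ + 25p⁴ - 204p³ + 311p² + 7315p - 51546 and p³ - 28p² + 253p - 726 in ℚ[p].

p⁶ - 31p⁵ + 354p⁴ - 1535p³ - 5449p² + 95436p - 309276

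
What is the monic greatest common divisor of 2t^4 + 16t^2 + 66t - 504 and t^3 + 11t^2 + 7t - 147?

Euclidean algorithm in ℚ[t]:
  2t^4 + 16t^2 + 66t - 504 = (2t - 22)(t^3 + 11t^2 + 7t - 147) + (244t^2 + 514t - 3738)
  t^3 + 11t^2 + 7t - 147 = ((1/244)t + 1085/29768)(244t^2 + 514t - 3738) + ((53361/14884)t - 160083/14884)
  244t^2 + 514t - 3738 = ((3631696/53361)t + 2649352/7623)((53361/14884)t - 160083/14884) + (0)
Last nonzero remainder: (53361/14884)t - 160083/14884. Dividing through by 53361/14884 gives the monic gcd t - 3.

t - 3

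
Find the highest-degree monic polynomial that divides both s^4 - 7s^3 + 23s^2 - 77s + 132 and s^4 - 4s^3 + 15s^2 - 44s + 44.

Repeated division with remainder:
  s^4 - 7s^3 + 23s^2 - 77s + 132 = (s^4 - 4s^3 + 15s^2 - 44s + 44) + (-3s^3 + 8s^2 - 33s + 88)
  s^4 - 4s^3 + 15s^2 - 44s + 44 = (-(1/3)s + 4/9)(-3s^3 + 8s^2 - 33s + 88) + ((4/9)s^2 + 44/9)
  -3s^3 + 8s^2 - 33s + 88 = (-(27/4)s + 18)((4/9)s^2 + 44/9) + (0)
Last nonzero remainder: (4/9)s^2 + 44/9. Dividing through by 4/9 gives the monic gcd s^2 + 11.

s^2 + 11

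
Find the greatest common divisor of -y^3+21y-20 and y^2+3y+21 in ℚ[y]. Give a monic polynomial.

1

Euclidean algorithm in ℚ[y]:
  -y^3+21y-20 = (-y+3)(y^2+3y+21) + (33y-83)
  y^2+3y+21 = ((1/33)y+182/1089)(33y-83) + (37975/1089)
  33y-83 = ((35937/37975)y-90387/37975)(37975/1089) + (0)
The last nonzero remainder is the constant 37975/1089, so the polynomials are coprime and gcd = 1.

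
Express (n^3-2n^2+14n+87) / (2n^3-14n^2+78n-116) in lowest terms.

(n+3)/(2n-4)

By polynomial division,
  n^3-2n^2+14n+87 = (1/2)(2n^3-14n^2+78n-116) + (5n^2-25n+145)
  2n^3-14n^2+78n-116 = ((2/5)n-4/5)(5n^2-25n+145) + (0)
Last nonzero remainder: 5n^2-25n+145. Dividing through by 5 gives the monic gcd n^2-5n+29.
Cancel n^2-5n+29 from numerator and denominator to get the reduced form.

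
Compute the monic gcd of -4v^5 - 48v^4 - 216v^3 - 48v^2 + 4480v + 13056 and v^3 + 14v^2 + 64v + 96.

v^2 + 10v + 24

Apply the Euclidean algorithm:
  -4v^5 - 48v^4 - 216v^3 - 48v^2 + 4480v + 13056 = (-4v^2 + 8v - 72)(v^3 + 14v^2 + 64v + 96) + (832v^2 + 8320v + 19968)
  v^3 + 14v^2 + 64v + 96 = ((1/832)v + 1/208)(832v^2 + 8320v + 19968) + (0)
Last nonzero remainder: 832v^2 + 8320v + 19968. Dividing through by 832 gives the monic gcd v^2 + 10v + 24.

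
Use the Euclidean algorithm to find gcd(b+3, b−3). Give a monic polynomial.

By polynomial division,
  b+3 = (b−3) + (6)
  b−3 = ((1/6)b−1/2)(6) + (0)
The last nonzero remainder is the constant 6, so the polynomials are coprime and gcd = 1.

1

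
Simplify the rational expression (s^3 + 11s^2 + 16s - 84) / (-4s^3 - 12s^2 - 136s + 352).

Apply the Euclidean algorithm:
  s^3 + 11s^2 + 16s - 84 = (-1/4)(-4s^3 - 12s^2 - 136s + 352) + (8s^2 - 18s + 4)
  -4s^3 - 12s^2 - 136s + 352 = (-(1/2)s - 21/8)(8s^2 - 18s + 4) + (-(725/4)s + 725/2)
  8s^2 - 18s + 4 = (-(32/725)s + 8/725)(-(725/4)s + 725/2) + (0)
Last nonzero remainder: -(725/4)s + 725/2. Dividing through by -725/4 gives the monic gcd s - 2.
Cancel s - 2 from numerator and denominator to get the reduced form.

(-s^2 - 13s - 42)/(4s^2 + 20s + 176)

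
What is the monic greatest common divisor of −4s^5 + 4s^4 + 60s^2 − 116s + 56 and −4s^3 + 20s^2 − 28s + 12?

s^2 − 2s + 1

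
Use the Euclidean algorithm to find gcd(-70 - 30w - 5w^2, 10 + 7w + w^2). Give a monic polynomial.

1

Repeated division with remainder:
  -5w^2 - 30w - 70 = (-5)(w^2 + 7w + 10) + (5w - 20)
  w^2 + 7w + 10 = ((1/5)w + 11/5)(5w - 20) + (54)
  5w - 20 = ((5/54)w - 10/27)(54) + (0)
The last nonzero remainder is the constant 54, so the polynomials are coprime and gcd = 1.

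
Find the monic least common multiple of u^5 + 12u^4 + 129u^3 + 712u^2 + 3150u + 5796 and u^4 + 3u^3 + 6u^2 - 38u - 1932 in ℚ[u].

u^7 + 13u^6 + 99u^5 + 337u^4 - 1556u^3 - 20958u^2 - 126504u - 243432

Repeated division with remainder:
  u^5 + 12u^4 + 129u^3 + 712u^2 + 3150u + 5796 = (u + 9)(u^4 + 3u^3 + 6u^2 - 38u - 1932) + (96u^3 + 696u^2 + 5424u + 23184)
  u^4 + 3u^3 + 6u^2 - 38u - 1932 = ((1/96)u - 17/384)(96u^3 + 696u^2 + 5424u + 23184) + (-(315/16)u^2 - (315/8)u - 7245/8)
  96u^3 + 696u^2 + 5424u + 23184 = (-(512/105)u - 128/5)(-(315/16)u^2 - (315/8)u - 7245/8) + (0)
Last nonzero remainder: -(315/16)u^2 - (315/8)u - 7245/8. Dividing through by -315/16 gives the monic gcd u^2 + 2u + 46.
Then lcm(f, g) = f·g / gcd(f, g); expanding and making the result monic gives the answer.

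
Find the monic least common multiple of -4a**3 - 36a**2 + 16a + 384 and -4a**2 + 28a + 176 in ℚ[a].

Euclidean algorithm in ℚ[a]:
  -4a**3 - 36a**2 + 16a + 384 = (a + 16)(-4a**2 + 28a + 176) + (-608a - 2432)
  -4a**2 + 28a + 176 = ((1/152)a - 11/152)(-608a - 2432) + (0)
Last nonzero remainder: -608a - 2432. Dividing through by -608 gives the monic gcd a + 4.
Then lcm(f, g) = f·g / gcd(f, g); expanding and making the result monic gives the answer.

a**4 - 2a**3 - 103a**2 - 52a + 1056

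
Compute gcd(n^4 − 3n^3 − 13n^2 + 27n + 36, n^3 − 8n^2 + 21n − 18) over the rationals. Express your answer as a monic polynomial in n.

Repeated division with remainder:
  n^4 − 3n^3 − 13n^2 + 27n + 36 = (n + 5)(n^3 − 8n^2 + 21n − 18) + (6n^2 − 60n + 126)
  n^3 − 8n^2 + 21n − 18 = ((1/6)n + 1/3)(6n^2 − 60n + 126) + (20n − 60)
  6n^2 − 60n + 126 = ((3/10)n − 21/10)(20n − 60) + (0)
Last nonzero remainder: 20n − 60. Dividing through by 20 gives the monic gcd n − 3.

n − 3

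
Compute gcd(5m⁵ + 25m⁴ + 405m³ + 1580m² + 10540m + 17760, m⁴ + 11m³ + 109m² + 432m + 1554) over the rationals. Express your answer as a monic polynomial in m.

m² + 5m + 37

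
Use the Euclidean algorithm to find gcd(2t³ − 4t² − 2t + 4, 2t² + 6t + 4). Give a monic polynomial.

Repeated division with remainder:
  2t³ − 4t² − 2t + 4 = (t − 5)(2t² + 6t + 4) + (24t + 24)
  2t² + 6t + 4 = ((1/12)t + 1/6)(24t + 24) + (0)
Last nonzero remainder: 24t + 24. Dividing through by 24 gives the monic gcd t + 1.

t + 1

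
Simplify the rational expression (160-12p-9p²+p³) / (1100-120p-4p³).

(32+4p-p²)/(220+20p+4p²)

Euclidean algorithm in ℚ[p]:
  p³-9p²-12p+160 = (-1/4)(-4p³-120p+1100) + (-9p²-42p+435)
  -4p³-120p+1100 = ((4/9)p-56/27)(-9p²-42p+435) + (-(3604/9)p+18020/9)
  -9p²-42p+435 = ((81/3604)p+783/3604)(-(3604/9)p+18020/9) + (0)
Last nonzero remainder: -(3604/9)p+18020/9. Dividing through by -3604/9 gives the monic gcd p-5.
Cancel p-5 from numerator and denominator to get the reduced form.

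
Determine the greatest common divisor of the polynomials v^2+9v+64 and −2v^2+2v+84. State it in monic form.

1

Euclidean algorithm in ℚ[v]:
  v^2+9v+64 = (−1/2)(−2v^2+2v+84) + (10v+106)
  −2v^2+2v+84 = (−(1/5)v+58/25)(10v+106) + (−4048/25)
  10v+106 = (−(125/2024)v−1325/2024)(−4048/25) + (0)
The last nonzero remainder is the constant −4048/25, so the polynomials are coprime and gcd = 1.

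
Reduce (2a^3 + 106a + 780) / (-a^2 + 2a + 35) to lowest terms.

(-2a^2 + 10a - 156)/(a - 7)

Euclidean algorithm in ℚ[a]:
  2a^3 + 106a + 780 = (-2a - 4)(-a^2 + 2a + 35) + (184a + 920)
  -a^2 + 2a + 35 = (-(1/184)a + 7/184)(184a + 920) + (0)
Last nonzero remainder: 184a + 920. Dividing through by 184 gives the monic gcd a + 5.
Cancel a + 5 from numerator and denominator to get the reduced form.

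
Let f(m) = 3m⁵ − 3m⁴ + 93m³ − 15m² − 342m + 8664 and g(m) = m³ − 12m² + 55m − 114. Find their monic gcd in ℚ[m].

m² − 6m + 19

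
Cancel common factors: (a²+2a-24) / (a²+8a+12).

(a-4)/(a+2)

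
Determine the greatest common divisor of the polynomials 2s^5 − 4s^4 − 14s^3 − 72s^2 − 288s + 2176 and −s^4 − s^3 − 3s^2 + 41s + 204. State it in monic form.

Euclidean algorithm in ℚ[s]:
  2s^5 − 4s^4 − 14s^3 − 72s^2 − 288s + 2176 = (−2s + 6)(−s^4 − s^3 − 3s^2 + 41s + 204) + (−14s^3 + 28s^2 − 126s + 952)
  −s^4 − s^3 − 3s^2 + 41s + 204 = ((1/14)s + 3/14)(−14s^3 + 28s^2 − 126s + 952) + (0)
Last nonzero remainder: −14s^3 + 28s^2 − 126s + 952. Dividing through by −14 gives the monic gcd s^3 − 2s^2 + 9s − 68.

s^3 − 2s^2 + 9s − 68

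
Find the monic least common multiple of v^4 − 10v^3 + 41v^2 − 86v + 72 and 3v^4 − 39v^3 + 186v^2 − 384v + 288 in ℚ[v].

Apply the Euclidean algorithm:
  v^4 − 10v^3 + 41v^2 − 86v + 72 = (1/3)(3v^4 − 39v^3 + 186v^2 − 384v + 288) + (3v^3 − 21v^2 + 42v − 24)
  3v^4 − 39v^3 + 186v^2 − 384v + 288 = (v − 6)(3v^3 − 21v^2 + 42v − 24) + (18v^2 − 108v + 144)
  3v^3 − 21v^2 + 42v − 24 = ((1/6)v − 1/6)(18v^2 − 108v + 144) + (0)
Last nonzero remainder: 18v^2 − 108v + 144. Dividing through by 18 gives the monic gcd v^2 − 6v + 8.
Then lcm(f, g) = f·g / gcd(f, g); expanding and making the result monic gives the answer.

v^6 − 17v^5 + 123v^4 − 493v^3 + 1166v^2 − 1536v + 864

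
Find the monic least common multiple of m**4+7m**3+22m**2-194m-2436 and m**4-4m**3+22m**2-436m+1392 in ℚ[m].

m**5+3m**4-6m**3-282m**2-1660m+9744

Euclidean algorithm in ℚ[m]:
  m**4+7m**3+22m**2-194m-2436 = (m**4-4m**3+22m**2-436m+1392) + (11m**3+242m-3828)
  m**4-4m**3+22m**2-436m+1392 = ((1/11)m-4/11)(11m**3+242m-3828) + (0)
Last nonzero remainder: 11m**3+242m-3828. Dividing through by 11 gives the monic gcd m**3+22m-348.
Then lcm(f, g) = f·g / gcd(f, g); expanding and making the result monic gives the answer.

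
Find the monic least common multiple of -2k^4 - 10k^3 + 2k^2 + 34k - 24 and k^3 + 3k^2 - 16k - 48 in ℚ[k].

Apply the Euclidean algorithm:
  -2k^4 - 10k^3 + 2k^2 + 34k - 24 = (-2k - 4)(k^3 + 3k^2 - 16k - 48) + (-18k^2 - 126k - 216)
  k^3 + 3k^2 - 16k - 48 = (-(1/18)k + 2/9)(-18k^2 - 126k - 216) + (0)
Last nonzero remainder: -18k^2 - 126k - 216. Dividing through by -18 gives the monic gcd k^2 + 7k + 12.
Then lcm(f, g) = f·g / gcd(f, g); expanding and making the result monic gives the answer.

k^5 + k^4 - 21k^3 - 13k^2 + 80k - 48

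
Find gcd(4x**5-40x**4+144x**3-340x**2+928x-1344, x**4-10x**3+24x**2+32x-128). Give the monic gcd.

Euclidean algorithm in ℚ[x]:
  4x**5-40x**4+144x**3-340x**2+928x-1344 = (4x)(x**4-10x**3+24x**2+32x-128) + (48x**3-468x**2+1440x-1344)
  x**4-10x**3+24x**2+32x-128 = ((1/48)x-1/192)(48x**3-468x**2+1440x-1344) + (-(135/16)x**2+(135/2)x-135)
  48x**3-468x**2+1440x-1344 = (-(256/45)x+448/45)(-(135/16)x**2+(135/2)x-135) + (0)
Last nonzero remainder: -(135/16)x**2+(135/2)x-135. Dividing through by -135/16 gives the monic gcd x**2-8x+16.

x**2-8x+16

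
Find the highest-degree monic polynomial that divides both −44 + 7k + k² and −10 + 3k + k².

1

By polynomial division,
  k² + 7k − 44 = (k² + 3k − 10) + (4k − 34)
  k² + 3k − 10 = ((1/4)k + 23/8)(4k − 34) + (351/4)
  4k − 34 = ((16/351)k − 136/351)(351/4) + (0)
The last nonzero remainder is the constant 351/4, so the polynomials are coprime and gcd = 1.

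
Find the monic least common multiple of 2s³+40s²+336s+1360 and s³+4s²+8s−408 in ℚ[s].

s⁴+14s³+48s²−328s−4080

Apply the Euclidean algorithm:
  2s³+40s²+336s+1360 = (2)(s³+4s²+8s−408) + (32s²+320s+2176)
  s³+4s²+8s−408 = ((1/32)s−3/16)(32s²+320s+2176) + (0)
Last nonzero remainder: 32s²+320s+2176. Dividing through by 32 gives the monic gcd s²+10s+68.
Then lcm(f, g) = f·g / gcd(f, g); expanding and making the result monic gives the answer.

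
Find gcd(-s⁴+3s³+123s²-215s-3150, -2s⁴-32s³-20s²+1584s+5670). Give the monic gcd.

s³+7s²-53s-315

Repeated division with remainder:
  -s⁴+3s³+123s²-215s-3150 = (1/2)(-2s⁴-32s³-20s²+1584s+5670) + (19s³+133s²-1007s-5985)
  -2s⁴-32s³-20s²+1584s+5670 = (-(2/19)s-18/19)(19s³+133s²-1007s-5985) + (0)
Last nonzero remainder: 19s³+133s²-1007s-5985. Dividing through by 19 gives the monic gcd s³+7s²-53s-315.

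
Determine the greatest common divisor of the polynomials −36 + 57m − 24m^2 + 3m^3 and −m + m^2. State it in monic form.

−1 + m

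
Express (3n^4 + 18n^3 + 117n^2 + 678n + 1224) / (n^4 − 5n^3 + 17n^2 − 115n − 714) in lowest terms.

(3n + 12)/(n − 7)

Euclidean algorithm in ℚ[n]:
  3n^4 + 18n^3 + 117n^2 + 678n + 1224 = (3)(n^4 − 5n^3 + 17n^2 − 115n − 714) + (33n^3 + 66n^2 + 1023n + 3366)
  n^4 − 5n^3 + 17n^2 − 115n − 714 = ((1/33)n − 7/33)(33n^3 + 66n^2 + 1023n + 3366) + (0)
Last nonzero remainder: 33n^3 + 66n^2 + 1023n + 3366. Dividing through by 33 gives the monic gcd n^3 + 2n^2 + 31n + 102.
Cancel n^3 + 2n^2 + 31n + 102 from numerator and denominator to get the reduced form.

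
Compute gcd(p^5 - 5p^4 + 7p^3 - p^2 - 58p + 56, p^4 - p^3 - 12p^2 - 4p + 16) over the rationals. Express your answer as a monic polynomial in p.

p^3 - 3p^2 - 6p + 8

Euclidean algorithm in ℚ[p]:
  p^5 - 5p^4 + 7p^3 - p^2 - 58p + 56 = (p - 4)(p^4 - p^3 - 12p^2 - 4p + 16) + (15p^3 - 45p^2 - 90p + 120)
  p^4 - p^3 - 12p^2 - 4p + 16 = ((1/15)p + 2/15)(15p^3 - 45p^2 - 90p + 120) + (0)
Last nonzero remainder: 15p^3 - 45p^2 - 90p + 120. Dividing through by 15 gives the monic gcd p^3 - 3p^2 - 6p + 8.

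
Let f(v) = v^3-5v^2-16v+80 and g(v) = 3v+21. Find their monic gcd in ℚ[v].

By polynomial division,
  v^3-5v^2-16v+80 = ((1/3)v^2-4v+68/3)(3v+21) + (-396)
  3v+21 = (-(1/132)v-7/132)(-396) + (0)
The last nonzero remainder is the constant -396, so the polynomials are coprime and gcd = 1.

1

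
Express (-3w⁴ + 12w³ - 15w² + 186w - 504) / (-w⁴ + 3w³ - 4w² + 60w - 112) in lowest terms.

(3w - 9)/(w - 2)

Repeated division with remainder:
  -3w⁴ + 12w³ - 15w² + 186w - 504 = (3)(-w⁴ + 3w³ - 4w² + 60w - 112) + (3w³ - 3w² + 6w - 168)
  -w⁴ + 3w³ - 4w² + 60w - 112 = (-(1/3)w + 2/3)(3w³ - 3w² + 6w - 168) + (0)
Last nonzero remainder: 3w³ - 3w² + 6w - 168. Dividing through by 3 gives the monic gcd w³ - w² + 2w - 56.
Cancel w³ - w² + 2w - 56 from numerator and denominator to get the reduced form.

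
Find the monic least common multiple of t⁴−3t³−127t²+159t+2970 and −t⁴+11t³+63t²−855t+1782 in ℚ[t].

Repeated division with remainder:
  t⁴−3t³−127t²+159t+2970 = (−1)(−t⁴+11t³+63t²−855t+1782) + (8t³−64t²−696t+4752)
  −t⁴+11t³+63t²−855t+1782 = (−(1/8)t+3/8)(8t³−64t²−696t+4752) + (0)
Last nonzero remainder: 8t³−64t²−696t+4752. Dividing through by 8 gives the monic gcd t³−8t²−87t+594.
Then lcm(f, g) = f·g / gcd(f, g); expanding and making the result monic gives the answer.

t⁵−6t⁴−118t³+540t²+2493t−8910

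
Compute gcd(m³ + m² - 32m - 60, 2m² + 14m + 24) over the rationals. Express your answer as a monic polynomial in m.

Euclidean algorithm in ℚ[m]:
  m³ + m² - 32m - 60 = ((1/2)m - 3)(2m² + 14m + 24) + (-2m + 12)
  2m² + 14m + 24 = (-m - 13)(-2m + 12) + (180)
  -2m + 12 = (-(1/90)m + 1/15)(180) + (0)
The last nonzero remainder is the constant 180, so the polynomials are coprime and gcd = 1.

1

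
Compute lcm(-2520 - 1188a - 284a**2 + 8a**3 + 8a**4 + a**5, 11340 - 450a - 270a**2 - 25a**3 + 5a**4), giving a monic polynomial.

22680 + 8172a + 1368a**2 - 356a**3 - 64a**4 - a**5 + a**6

Euclidean algorithm in ℚ[a]:
  a**5 + 8a**4 + 8a**3 - 284a**2 - 1188a - 2520 = ((1/5)a + 13/5)(5a**4 - 25a**3 - 270a**2 - 450a + 11340) + (127a**3 + 508a**2 - 2286a - 32004)
  5a**4 - 25a**3 - 270a**2 - 450a + 11340 = ((5/127)a - 45/127)(127a**3 + 508a**2 - 2286a - 32004) + (0)
Last nonzero remainder: 127a**3 + 508a**2 - 2286a - 32004. Dividing through by 127 gives the monic gcd a**3 + 4a**2 - 18a - 252.
Then lcm(f, g) = f·g / gcd(f, g); expanding and making the result monic gives the answer.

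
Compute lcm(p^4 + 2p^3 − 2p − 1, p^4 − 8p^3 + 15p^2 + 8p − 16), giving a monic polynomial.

p^6 − 6p^5 + 30p^3 + 15p^2 − 24p − 16

Repeated division with remainder:
  p^4 + 2p^3 − 2p − 1 = (p^4 − 8p^3 + 15p^2 + 8p − 16) + (10p^3 − 15p^2 − 10p + 15)
  p^4 − 8p^3 + 15p^2 + 8p − 16 = ((1/10)p − 13/20)(10p^3 − 15p^2 − 10p + 15) + ((25/4)p^2 − 25/4)
  10p^3 − 15p^2 − 10p + 15 = ((8/5)p − 12/5)((25/4)p^2 − 25/4) + (0)
Last nonzero remainder: (25/4)p^2 − 25/4. Dividing through by 25/4 gives the monic gcd p^2 − 1.
Then lcm(f, g) = f·g / gcd(f, g); expanding and making the result monic gives the answer.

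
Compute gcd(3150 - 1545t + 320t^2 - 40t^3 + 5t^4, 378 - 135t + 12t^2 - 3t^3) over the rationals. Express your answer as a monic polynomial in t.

Apply the Euclidean algorithm:
  5t^4 - 40t^3 + 320t^2 - 1545t + 3150 = (-(5/3)t + 20/3)(-3t^3 + 12t^2 - 135t + 378) + (15t^2 - 15t + 630)
  -3t^3 + 12t^2 - 135t + 378 = (-(1/5)t + 3/5)(15t^2 - 15t + 630) + (0)
Last nonzero remainder: 15t^2 - 15t + 630. Dividing through by 15 gives the monic gcd t^2 - t + 42.

42 - t + t^2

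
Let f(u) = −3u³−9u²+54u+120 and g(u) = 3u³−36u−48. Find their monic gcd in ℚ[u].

u²−2u−8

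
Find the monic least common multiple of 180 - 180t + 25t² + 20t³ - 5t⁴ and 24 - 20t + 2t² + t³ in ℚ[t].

-216 + 180t + 6t² - 29t³ + 2t⁴ + t⁵

Apply the Euclidean algorithm:
  -5t⁴ + 20t³ + 25t² - 180t + 180 = (-5t + 30)(t³ + 2t² - 20t + 24) + (-135t² + 540t - 540)
  t³ + 2t² - 20t + 24 = (-(1/135)t - 2/45)(-135t² + 540t - 540) + (0)
Last nonzero remainder: -135t² + 540t - 540. Dividing through by -135 gives the monic gcd t² - 4t + 4.
Then lcm(f, g) = f·g / gcd(f, g); expanding and making the result monic gives the answer.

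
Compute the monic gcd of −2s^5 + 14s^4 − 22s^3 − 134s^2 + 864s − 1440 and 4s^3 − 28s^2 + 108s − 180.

By polynomial division,
  −2s^5 + 14s^4 − 22s^3 − 134s^2 + 864s − 1440 = (−(1/2)s^2 + 8)(4s^3 − 28s^2 + 108s − 180) + (0)
Last nonzero remainder: 4s^3 − 28s^2 + 108s − 180. Dividing through by 4 gives the monic gcd s^3 − 7s^2 + 27s − 45.

s^3 − 7s^2 + 27s − 45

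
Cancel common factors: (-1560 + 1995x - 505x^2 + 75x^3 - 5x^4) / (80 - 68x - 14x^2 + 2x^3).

(1560 - 435x + 70x^2 - 5x^3)/(-80 - 12x + 2x^2)

Repeated division with remainder:
  -5x^4 + 75x^3 - 505x^2 + 1995x - 1560 = (-(5/2)x + 20)(2x^3 - 14x^2 - 68x + 80) + (-395x^2 + 3555x - 3160)
  2x^3 - 14x^2 - 68x + 80 = (-(2/395)x - 4/395)(-395x^2 + 3555x - 3160) + (-48x + 48)
  -395x^2 + 3555x - 3160 = ((395/48)x - 395/6)(-48x + 48) + (0)
Last nonzero remainder: -48x + 48. Dividing through by -48 gives the monic gcd x - 1.
Cancel x - 1 from numerator and denominator to get the reduced form.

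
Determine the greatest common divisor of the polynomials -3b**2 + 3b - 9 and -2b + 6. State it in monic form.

1

Repeated division with remainder:
  -3b**2 + 3b - 9 = ((3/2)b + 3)(-2b + 6) + (-27)
  -2b + 6 = ((2/27)b - 2/9)(-27) + (0)
The last nonzero remainder is the constant -27, so the polynomials are coprime and gcd = 1.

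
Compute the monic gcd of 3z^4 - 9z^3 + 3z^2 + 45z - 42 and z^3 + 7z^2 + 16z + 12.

z + 2

Euclidean algorithm in ℚ[z]:
  3z^4 - 9z^3 + 3z^2 + 45z - 42 = (3z - 30)(z^3 + 7z^2 + 16z + 12) + (165z^2 + 489z + 318)
  z^3 + 7z^2 + 16z + 12 = ((1/165)z + 74/3025)(165z^2 + 489z + 318) + ((6384/3025)z + 12768/3025)
  165z^2 + 489z + 318 = ((166375/2128)z + 160325/2128)((6384/3025)z + 12768/3025) + (0)
Last nonzero remainder: (6384/3025)z + 12768/3025. Dividing through by 6384/3025 gives the monic gcd z + 2.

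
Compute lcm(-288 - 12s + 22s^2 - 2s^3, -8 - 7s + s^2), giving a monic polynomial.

By polynomial division,
  -2s^3 + 22s^2 - 12s - 288 = (-2s + 8)(s^2 - 7s - 8) + (28s - 224)
  s^2 - 7s - 8 = ((1/28)s + 1/28)(28s - 224) + (0)
Last nonzero remainder: 28s - 224. Dividing through by 28 gives the monic gcd s - 8.
Then lcm(f, g) = f·g / gcd(f, g); expanding and making the result monic gives the answer.

144 + 150s - 5s^2 - 10s^3 + s^4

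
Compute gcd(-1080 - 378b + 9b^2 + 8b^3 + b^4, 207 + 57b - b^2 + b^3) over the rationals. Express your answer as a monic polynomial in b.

Euclidean algorithm in ℚ[b]:
  b^4 + 8b^3 + 9b^2 - 378b - 1080 = (b + 9)(b^3 - b^2 + 57b + 207) + (-39b^2 - 1098b - 2943)
  b^3 - b^2 + 57b + 207 = (-(1/39)b + 379/507)(-39b^2 - 1098b - 2943) + ((135594/169)b + 406782/169)
  -39b^2 - 1098b - 2943 = (-(2197/45198)b - 18421/15066)((135594/169)b + 406782/169) + (0)
Last nonzero remainder: (135594/169)b + 406782/169. Dividing through by 135594/169 gives the monic gcd b + 3.

3 + b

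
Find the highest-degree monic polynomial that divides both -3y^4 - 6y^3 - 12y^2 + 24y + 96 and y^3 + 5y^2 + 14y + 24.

y^2 + 2y + 8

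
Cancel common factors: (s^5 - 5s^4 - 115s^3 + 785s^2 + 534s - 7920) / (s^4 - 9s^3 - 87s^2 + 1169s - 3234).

(s^3 - 10s^2 + s + 120)/(s^2 - 14s + 49)

Euclidean algorithm in ℚ[s]:
  s^5 - 5s^4 - 115s^3 + 785s^2 + 534s - 7920 = (s + 4)(s^4 - 9s^3 - 87s^2 + 1169s - 3234) + (8s^3 - 36s^2 - 908s + 5016)
  s^4 - 9s^3 - 87s^2 + 1169s - 3234 = ((1/8)s - 9/16)(8s^3 - 36s^2 - 908s + 5016) + ((25/4)s^2 + (125/4)s - 825/2)
  8s^3 - 36s^2 - 908s + 5016 = ((32/25)s - 304/25)((25/4)s^2 + (125/4)s - 825/2) + (0)
Last nonzero remainder: (25/4)s^2 + (125/4)s - 825/2. Dividing through by 25/4 gives the monic gcd s^2 + 5s - 66.
Cancel s^2 + 5s - 66 from numerator and denominator to get the reduced form.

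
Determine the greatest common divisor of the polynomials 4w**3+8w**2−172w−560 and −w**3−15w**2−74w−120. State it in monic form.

Repeated division with remainder:
  4w**3+8w**2−172w−560 = (−4)(−w**3−15w**2−74w−120) + (−52w**2−468w−1040)
  −w**3−15w**2−74w−120 = ((1/52)w+3/26)(−52w**2−468w−1040) + (0)
Last nonzero remainder: −52w**2−468w−1040. Dividing through by −52 gives the monic gcd w**2+9w+20.

w**2+9w+20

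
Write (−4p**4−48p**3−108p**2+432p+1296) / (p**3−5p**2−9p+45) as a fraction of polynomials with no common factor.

(−4p**2−48p−144)/(p−5)

By polynomial division,
  −4p**4−48p**3−108p**2+432p+1296 = (−4p−68)(p**3−5p**2−9p+45) + (−484p**2+4356)
  p**3−5p**2−9p+45 = (−(1/484)p+5/484)(−484p**2+4356) + (0)
Last nonzero remainder: −484p**2+4356. Dividing through by −484 gives the monic gcd p**2−9.
Cancel p**2−9 from numerator and denominator to get the reduced form.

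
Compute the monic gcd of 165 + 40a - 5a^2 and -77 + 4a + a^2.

By polynomial division,
  -5a^2 + 40a + 165 = (-5)(a^2 + 4a - 77) + (60a - 220)
  a^2 + 4a - 77 = ((1/60)a + 23/180)(60a - 220) + (-440/9)
  60a - 220 = (-(27/22)a + 9/2)(-440/9) + (0)
The last nonzero remainder is the constant -440/9, so the polynomials are coprime and gcd = 1.

1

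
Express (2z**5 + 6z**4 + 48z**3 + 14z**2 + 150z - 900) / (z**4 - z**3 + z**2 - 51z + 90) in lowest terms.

(2z**2 + 2z + 30)/(z - 3)

By polynomial division,
  2z**5 + 6z**4 + 48z**3 + 14z**2 + 150z - 900 = (2z + 8)(z**4 - z**3 + z**2 - 51z + 90) + (54z**3 + 108z**2 + 378z - 1620)
  z**4 - z**3 + z**2 - 51z + 90 = ((1/54)z - 1/18)(54z**3 + 108z**2 + 378z - 1620) + (0)
Last nonzero remainder: 54z**3 + 108z**2 + 378z - 1620. Dividing through by 54 gives the monic gcd z**3 + 2z**2 + 7z - 30.
Cancel z**3 + 2z**2 + 7z - 30 from numerator and denominator to get the reduced form.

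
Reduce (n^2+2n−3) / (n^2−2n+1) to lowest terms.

(n+3)/(n−1)

Repeated division with remainder:
  n^2+2n−3 = (n^2−2n+1) + (4n−4)
  n^2−2n+1 = ((1/4)n−1/4)(4n−4) + (0)
Last nonzero remainder: 4n−4. Dividing through by 4 gives the monic gcd n−1.
Cancel n−1 from numerator and denominator to get the reduced form.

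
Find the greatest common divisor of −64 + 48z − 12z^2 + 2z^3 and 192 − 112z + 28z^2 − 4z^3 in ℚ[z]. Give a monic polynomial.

16 − 4z + z^2

Euclidean algorithm in ℚ[z]:
  2z^3 − 12z^2 + 48z − 64 = (−1/2)(−4z^3 + 28z^2 − 112z + 192) + (2z^2 − 8z + 32)
  −4z^3 + 28z^2 − 112z + 192 = (−2z + 6)(2z^2 − 8z + 32) + (0)
Last nonzero remainder: 2z^2 − 8z + 32. Dividing through by 2 gives the monic gcd z^2 − 4z + 16.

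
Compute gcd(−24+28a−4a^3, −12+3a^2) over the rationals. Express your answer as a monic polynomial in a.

−2+a

Repeated division with remainder:
  −4a^3+28a−24 = (−(4/3)a)(3a^2−12) + (12a−24)
  3a^2−12 = ((1/4)a+1/2)(12a−24) + (0)
Last nonzero remainder: 12a−24. Dividing through by 12 gives the monic gcd a−2.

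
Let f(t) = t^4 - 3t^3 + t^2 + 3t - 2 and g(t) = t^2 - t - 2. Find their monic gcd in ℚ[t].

Repeated division with remainder:
  t^4 - 3t^3 + t^2 + 3t - 2 = (t^2 - 2t + 1)(t^2 - t - 2) + (0)
The last nonzero remainder t^2 - t - 2 is already monic.

t^2 - t - 2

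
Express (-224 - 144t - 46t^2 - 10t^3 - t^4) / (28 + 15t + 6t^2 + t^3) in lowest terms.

Euclidean algorithm in ℚ[t]:
  -t^4 - 10t^3 - 46t^2 - 144t - 224 = (-t - 4)(t^3 + 6t^2 + 15t + 28) + (-7t^2 - 56t - 112)
  t^3 + 6t^2 + 15t + 28 = (-(1/7)t + 2/7)(-7t^2 - 56t - 112) + (15t + 60)
  -7t^2 - 56t - 112 = (-(7/15)t - 28/15)(15t + 60) + (0)
Last nonzero remainder: 15t + 60. Dividing through by 15 gives the monic gcd t + 4.
Cancel t + 4 from numerator and denominator to get the reduced form.

(-56 - 22t - 6t^2 - t^3)/(7 + 2t + t^2)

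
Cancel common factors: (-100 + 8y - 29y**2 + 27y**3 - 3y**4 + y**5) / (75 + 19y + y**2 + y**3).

(-4 - y**2 + y**3)/(3 + y)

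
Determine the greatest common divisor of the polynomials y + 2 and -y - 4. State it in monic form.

1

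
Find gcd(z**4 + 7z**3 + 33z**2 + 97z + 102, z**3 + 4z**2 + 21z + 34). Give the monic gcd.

Apply the Euclidean algorithm:
  z**4 + 7z**3 + 33z**2 + 97z + 102 = (z + 3)(z**3 + 4z**2 + 21z + 34) + (0)
The last nonzero remainder z**3 + 4z**2 + 21z + 34 is already monic.

z**3 + 4z**2 + 21z + 34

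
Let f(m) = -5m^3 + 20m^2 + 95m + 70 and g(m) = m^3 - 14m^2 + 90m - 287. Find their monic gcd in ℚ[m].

Repeated division with remainder:
  -5m^3 + 20m^2 + 95m + 70 = (-5)(m^3 - 14m^2 + 90m - 287) + (-50m^2 + 545m - 1365)
  m^3 - 14m^2 + 90m - 287 = (-(1/50)m + 31/500)(-50m^2 + 545m - 1365) + ((2891/100)m - 20237/100)
  -50m^2 + 545m - 1365 = (-(5000/2891)m + 19500/2891)((2891/100)m - 20237/100) + (0)
Last nonzero remainder: (2891/100)m - 20237/100. Dividing through by 2891/100 gives the monic gcd m - 7.

m - 7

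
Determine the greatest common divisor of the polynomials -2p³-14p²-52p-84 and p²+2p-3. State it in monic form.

Euclidean algorithm in ℚ[p]:
  -2p³-14p²-52p-84 = (-2p-10)(p²+2p-3) + (-38p-114)
  p²+2p-3 = (-(1/38)p+1/38)(-38p-114) + (0)
Last nonzero remainder: -38p-114. Dividing through by -38 gives the monic gcd p+3.

p+3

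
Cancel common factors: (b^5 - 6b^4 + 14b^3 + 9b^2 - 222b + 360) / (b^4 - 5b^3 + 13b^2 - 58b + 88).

Euclidean algorithm in ℚ[b]:
  b^5 - 6b^4 + 14b^3 + 9b^2 - 222b + 360 = (b - 1)(b^4 - 5b^3 + 13b^2 - 58b + 88) + (-4b^3 + 80b^2 - 368b + 448)
  b^4 - 5b^3 + 13b^2 - 58b + 88 = (-(1/4)b - 15/4)(-4b^3 + 80b^2 - 368b + 448) + (221b^2 - 1326b + 1768)
  -4b^3 + 80b^2 - 368b + 448 = (-(4/221)b + 56/221)(221b^2 - 1326b + 1768) + (0)
Last nonzero remainder: 221b^2 - 1326b + 1768. Dividing through by 221 gives the monic gcd b^2 - 6b + 8.
Cancel b^2 - 6b + 8 from numerator and denominator to get the reduced form.

(b^3 + 6b + 45)/(b^2 + b + 11)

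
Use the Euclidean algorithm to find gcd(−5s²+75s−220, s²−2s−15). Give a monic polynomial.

By polynomial division,
  −5s²+75s−220 = (−5)(s²−2s−15) + (65s−295)
  s²−2s−15 = ((1/65)s+33/845)(65s−295) + (−588/169)
  65s−295 = (−(10985/588)s+49855/588)(−588/169) + (0)
The last nonzero remainder is the constant −588/169, so the polynomials are coprime and gcd = 1.

1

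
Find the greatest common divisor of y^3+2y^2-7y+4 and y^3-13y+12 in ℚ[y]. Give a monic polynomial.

y^2+3y-4

Apply the Euclidean algorithm:
  y^3+2y^2-7y+4 = (y^3-13y+12) + (2y^2+6y-8)
  y^3-13y+12 = ((1/2)y-3/2)(2y^2+6y-8) + (0)
Last nonzero remainder: 2y^2+6y-8. Dividing through by 2 gives the monic gcd y^2+3y-4.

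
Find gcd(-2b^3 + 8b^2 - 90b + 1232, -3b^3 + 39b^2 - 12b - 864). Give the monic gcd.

Euclidean algorithm in ℚ[b]:
  -2b^3 + 8b^2 - 90b + 1232 = (2/3)(-3b^3 + 39b^2 - 12b - 864) + (-18b^2 - 82b + 1808)
  -3b^3 + 39b^2 - 12b - 864 = ((1/6)b - 79/27)(-18b^2 - 82b + 1808) + (-(14938/27)b + 119504/27)
  -18b^2 - 82b + 1808 = ((243/7469)b + 3051/7469)(-(14938/27)b + 119504/27) + (0)
Last nonzero remainder: -(14938/27)b + 119504/27. Dividing through by -14938/27 gives the monic gcd b - 8.

b - 8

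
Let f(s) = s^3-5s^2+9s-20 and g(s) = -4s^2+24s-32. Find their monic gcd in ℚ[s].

s-4

By polynomial division,
  s^3-5s^2+9s-20 = (-(1/4)s-1/4)(-4s^2+24s-32) + (7s-28)
  -4s^2+24s-32 = (-(4/7)s+8/7)(7s-28) + (0)
Last nonzero remainder: 7s-28. Dividing through by 7 gives the monic gcd s-4.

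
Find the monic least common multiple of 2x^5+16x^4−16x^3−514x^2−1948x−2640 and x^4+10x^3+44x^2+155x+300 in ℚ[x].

Euclidean algorithm in ℚ[x]:
  2x^5+16x^4−16x^3−514x^2−1948x−2640 = (2x−4)(x^4+10x^3+44x^2+155x+300) + (−64x^3−648x^2−1928x−1440)
  x^4+10x^3+44x^2+155x+300 = (−(1/64)x+1/512)(−64x^3−648x^2−1928x−1440) + ((969/64)x^2+(8721/64)x+4845/16)
  −64x^3−648x^2−1928x−1440 = (−(4096/969)x−1536/323)((969/64)x^2+(8721/64)x+4845/16) + (0)
Last nonzero remainder: (969/64)x^2+(8721/64)x+4845/16. Dividing through by 969/64 gives the monic gcd x^2+9x+20.
Then lcm(f, g) = f·g / gcd(f, g); expanding and making the result monic gives the answer.

x^7+9x^6+15x^5−145x^4−1351x^3−6149x^2−15930x−19800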